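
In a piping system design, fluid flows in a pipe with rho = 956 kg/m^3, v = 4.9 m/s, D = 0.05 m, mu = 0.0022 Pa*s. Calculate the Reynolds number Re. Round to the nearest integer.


Re = rho * v * D / mu
Re = 956 * 4.9 * 0.05 / 0.0022
Re = 234.22 / 0.0022
Re = 106464


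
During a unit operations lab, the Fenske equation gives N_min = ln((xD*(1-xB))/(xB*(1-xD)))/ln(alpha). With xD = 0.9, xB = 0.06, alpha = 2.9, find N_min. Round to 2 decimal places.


N_min = ln((xD*(1-xB))/(xB*(1-xD))) / ln(alpha)
Numerator inside ln: 0.846 / 0.006 = 141.0
ln(141.0) = 4.94876
ln(alpha) = ln(2.9) = 1.064711
N_min = 4.94876 / 1.064711 = 4.65


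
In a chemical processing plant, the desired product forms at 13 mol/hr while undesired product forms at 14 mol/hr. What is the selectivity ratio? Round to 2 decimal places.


S = desired product rate / undesired product rate
S = 13 / 14
S = 0.93


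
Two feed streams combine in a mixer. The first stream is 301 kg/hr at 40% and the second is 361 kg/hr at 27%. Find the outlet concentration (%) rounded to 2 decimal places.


Mass balance on solute: F1*x1 + F2*x2 = F3*x3
F3 = F1 + F2 = 301 + 361 = 662 kg/hr
x3 = (F1*x1 + F2*x2)/F3
x3 = (301*0.4 + 361*0.27) / 662
x3 = 32.91%


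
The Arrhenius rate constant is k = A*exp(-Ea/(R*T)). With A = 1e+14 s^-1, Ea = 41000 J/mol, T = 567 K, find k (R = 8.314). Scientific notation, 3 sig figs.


k = A * exp(-Ea/(R*T))
k = 1e+14 * exp(-41000 / (8.314 * 567))
k = 1e+14 * exp(-8.697427)
k = 1.67e+10


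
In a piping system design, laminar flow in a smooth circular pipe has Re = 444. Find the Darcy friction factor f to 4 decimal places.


f = 64 / Re
f = 64 / 444
f = 0.1441


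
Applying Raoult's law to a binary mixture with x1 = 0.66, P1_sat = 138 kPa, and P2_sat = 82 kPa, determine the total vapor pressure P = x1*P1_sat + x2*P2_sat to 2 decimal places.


P = x1*P1_sat + x2*P2_sat
x2 = 1 - x1 = 1 - 0.66 = 0.34
P = 0.66*138 + 0.34*82
P = 91.08 + 27.88
P = 118.96 kPa


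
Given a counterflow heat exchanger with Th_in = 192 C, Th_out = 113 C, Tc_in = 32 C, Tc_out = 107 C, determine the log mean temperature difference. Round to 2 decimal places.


dT1 = Th_in - Tc_out = 192 - 107 = 85
dT2 = Th_out - Tc_in = 113 - 32 = 81
LMTD = (dT1 - dT2) / ln(dT1/dT2)
LMTD = (85 - 81) / ln(85/81)
LMTD = 82.98 K


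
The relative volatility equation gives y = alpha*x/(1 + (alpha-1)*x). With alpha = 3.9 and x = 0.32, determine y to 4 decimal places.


y = alpha*x / (1 + (alpha-1)*x)
y = 3.9*0.32 / (1 + (3.9-1)*0.32)
y = 1.248 / (1 + 0.928)
y = 1.248 / 1.928
y = 0.6473


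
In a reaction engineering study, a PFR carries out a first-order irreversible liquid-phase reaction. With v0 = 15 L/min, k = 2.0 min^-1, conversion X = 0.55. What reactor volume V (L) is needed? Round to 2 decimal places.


V = (v0/k) * ln(1/(1-X))
V = (15/2.0) * ln(1/(1-0.55))
V = 7.5 * ln(2.222222)
V = 7.5 * 0.798508
V = 5.99 L


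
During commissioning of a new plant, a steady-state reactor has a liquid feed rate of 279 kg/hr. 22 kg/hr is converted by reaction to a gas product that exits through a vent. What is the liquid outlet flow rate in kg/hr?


Steady-state mass balance on the main outlet: F_out = F_in - F_removed
F_out = 279 - 22
F_out = 257 kg/hr


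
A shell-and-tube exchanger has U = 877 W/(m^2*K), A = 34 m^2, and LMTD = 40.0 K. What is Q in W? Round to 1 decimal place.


Q = U * A * LMTD
Q = 877 * 34 * 40.0
Q = 1192720.0 W


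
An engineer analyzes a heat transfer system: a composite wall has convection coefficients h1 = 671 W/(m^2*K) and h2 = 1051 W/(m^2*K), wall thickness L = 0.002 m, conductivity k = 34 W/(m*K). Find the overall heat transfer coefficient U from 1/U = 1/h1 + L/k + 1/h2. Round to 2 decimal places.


1/U = 1/h1 + L/k + 1/h2
1/U = 1/671 + 0.002/34 + 1/1051
1/U = 0.001490313 + 5.88235e-05 + 0.0009514748
1/U = 0.0025006113
U = 399.90 W/(m^2*K)


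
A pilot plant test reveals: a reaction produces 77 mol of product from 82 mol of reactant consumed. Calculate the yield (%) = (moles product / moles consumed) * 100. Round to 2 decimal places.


Yield = (moles product / moles consumed) * 100%
Yield = (77 / 82) * 100
Yield = 0.939 * 100
Yield = 93.90%


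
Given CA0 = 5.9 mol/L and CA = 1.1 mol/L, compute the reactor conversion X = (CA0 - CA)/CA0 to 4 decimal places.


X = (CA0 - CA) / CA0
X = (5.9 - 1.1) / 5.9
X = 4.8 / 5.9
X = 0.8136


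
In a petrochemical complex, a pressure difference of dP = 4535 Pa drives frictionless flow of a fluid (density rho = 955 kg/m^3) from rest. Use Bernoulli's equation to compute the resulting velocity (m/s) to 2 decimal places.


v = sqrt(2*dP/rho)
v = sqrt(2*4535/955)
v = sqrt(9.497382)
v = 3.08 m/s


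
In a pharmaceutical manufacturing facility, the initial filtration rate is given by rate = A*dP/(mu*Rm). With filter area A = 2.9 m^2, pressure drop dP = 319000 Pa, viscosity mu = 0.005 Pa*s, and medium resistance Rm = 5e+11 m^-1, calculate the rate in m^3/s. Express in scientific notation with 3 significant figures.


rate = A * dP / (mu * Rm)
rate = 2.9 * 319000 / (0.005 * 5e+11)
rate = 925100.0 / 2.500e+09
rate = 3.70e-04 m^3/s


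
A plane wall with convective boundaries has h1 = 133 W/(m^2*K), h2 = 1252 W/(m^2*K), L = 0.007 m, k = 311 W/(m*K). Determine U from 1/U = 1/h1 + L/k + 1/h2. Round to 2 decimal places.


1/U = 1/h1 + L/k + 1/h2
1/U = 1/133 + 0.007/311 + 1/1252
1/U = 0.007518797 + 2.2508e-05 + 0.000798722
1/U = 0.008340027
U = 119.90 W/(m^2*K)


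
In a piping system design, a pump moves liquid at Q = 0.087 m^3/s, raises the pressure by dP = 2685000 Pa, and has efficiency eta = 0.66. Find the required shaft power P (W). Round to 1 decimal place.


P = Q * dP / eta
P = 0.087 * 2685000 / 0.66
P = 233595.0 / 0.66
P = 353931.8 W


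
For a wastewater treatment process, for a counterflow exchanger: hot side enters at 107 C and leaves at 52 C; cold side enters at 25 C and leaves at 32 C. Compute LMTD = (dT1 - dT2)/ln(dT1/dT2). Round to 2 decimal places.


dT1 = Th_in - Tc_out = 107 - 32 = 75
dT2 = Th_out - Tc_in = 52 - 25 = 27
LMTD = (dT1 - dT2) / ln(dT1/dT2)
LMTD = (75 - 27) / ln(75/27)
LMTD = 46.98 K


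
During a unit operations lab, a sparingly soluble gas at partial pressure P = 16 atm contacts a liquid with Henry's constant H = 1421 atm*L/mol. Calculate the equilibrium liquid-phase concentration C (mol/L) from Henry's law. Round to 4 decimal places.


C = P / H
C = 16 / 1421
C = 0.0113 mol/L


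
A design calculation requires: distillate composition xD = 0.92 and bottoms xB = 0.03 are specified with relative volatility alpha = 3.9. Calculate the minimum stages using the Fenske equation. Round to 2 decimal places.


N_min = ln((xD*(1-xB))/(xB*(1-xD))) / ln(alpha)
Numerator inside ln: 0.8924 / 0.0024 = 371.833333
ln(371.833333) = 5.918446
ln(alpha) = ln(3.9) = 1.360977
N_min = 5.918446 / 1.360977 = 4.35


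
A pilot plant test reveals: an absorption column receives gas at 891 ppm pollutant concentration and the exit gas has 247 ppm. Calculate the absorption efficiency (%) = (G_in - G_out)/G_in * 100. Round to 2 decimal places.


Efficiency = (G_in - G_out) / G_in * 100%
Efficiency = (891 - 247) / 891 * 100
Efficiency = 644 / 891 * 100
Efficiency = 72.28%


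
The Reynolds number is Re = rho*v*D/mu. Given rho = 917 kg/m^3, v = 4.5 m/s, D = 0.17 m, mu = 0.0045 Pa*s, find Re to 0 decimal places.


Re = rho * v * D / mu
Re = 917 * 4.5 * 0.17 / 0.0045
Re = 701.505 / 0.0045
Re = 155890


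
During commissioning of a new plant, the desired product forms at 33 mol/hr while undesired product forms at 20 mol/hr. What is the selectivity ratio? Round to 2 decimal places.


S = desired product rate / undesired product rate
S = 33 / 20
S = 1.65


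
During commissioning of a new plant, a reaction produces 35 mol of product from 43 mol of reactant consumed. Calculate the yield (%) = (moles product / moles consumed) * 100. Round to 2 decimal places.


Yield = (moles product / moles consumed) * 100%
Yield = (35 / 43) * 100
Yield = 0.814 * 100
Yield = 81.40%


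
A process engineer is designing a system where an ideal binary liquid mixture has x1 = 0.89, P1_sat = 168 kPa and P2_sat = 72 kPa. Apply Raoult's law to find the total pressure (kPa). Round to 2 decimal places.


P = x1*P1_sat + x2*P2_sat
x2 = 1 - x1 = 1 - 0.89 = 0.11
P = 0.89*168 + 0.11*72
P = 149.52 + 7.92
P = 157.44 kPa


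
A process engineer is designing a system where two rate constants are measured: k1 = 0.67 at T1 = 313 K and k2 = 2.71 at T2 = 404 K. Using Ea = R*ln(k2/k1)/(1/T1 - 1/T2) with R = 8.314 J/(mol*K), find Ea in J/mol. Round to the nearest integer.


Ea = R * ln(k2/k1) / (1/T1 - 1/T2)
ln(k2/k1) = ln(2.71/0.67) = 1.3974262
1/T1 - 1/T2 = 1/313 - 1/404 = 0.000719640654
Ea = 8.314 * 1.3974262 / 0.000719640654
Ea = 16144 J/mol


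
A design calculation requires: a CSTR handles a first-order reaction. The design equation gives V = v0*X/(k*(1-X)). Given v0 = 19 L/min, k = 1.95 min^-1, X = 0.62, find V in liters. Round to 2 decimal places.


V = v0 * X / (k * (1 - X))
V = 19 * 0.62 / (1.95 * (1 - 0.62))
V = 11.78 / (1.95 * 0.38)
V = 11.78 / 0.741
V = 15.90 L


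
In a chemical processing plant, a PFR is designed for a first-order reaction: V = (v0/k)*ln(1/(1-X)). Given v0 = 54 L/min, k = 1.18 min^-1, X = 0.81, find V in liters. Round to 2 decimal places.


V = (v0/k) * ln(1/(1-X))
V = (54/1.18) * ln(1/(1-0.81))
V = 45.762712 * ln(5.263158)
V = 45.762712 * 1.660731
V = 76.00 L


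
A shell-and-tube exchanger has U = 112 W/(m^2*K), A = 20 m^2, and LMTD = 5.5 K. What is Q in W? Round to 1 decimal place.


Q = U * A * LMTD
Q = 112 * 20 * 5.5
Q = 12320.0 W


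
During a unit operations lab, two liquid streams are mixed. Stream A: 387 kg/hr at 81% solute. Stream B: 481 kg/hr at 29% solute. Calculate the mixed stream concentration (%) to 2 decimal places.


Mass balance on solute: F1*x1 + F2*x2 = F3*x3
F3 = F1 + F2 = 387 + 481 = 868 kg/hr
x3 = (F1*x1 + F2*x2)/F3
x3 = (387*0.81 + 481*0.29) / 868
x3 = 52.18%


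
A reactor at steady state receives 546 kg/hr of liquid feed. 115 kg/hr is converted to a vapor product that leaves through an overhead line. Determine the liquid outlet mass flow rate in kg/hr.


Steady-state mass balance on the main outlet: F_out = F_in - F_removed
F_out = 546 - 115
F_out = 431 kg/hr


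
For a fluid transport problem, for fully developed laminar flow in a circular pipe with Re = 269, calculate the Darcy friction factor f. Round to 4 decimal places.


f = 64 / Re
f = 64 / 269
f = 0.2379


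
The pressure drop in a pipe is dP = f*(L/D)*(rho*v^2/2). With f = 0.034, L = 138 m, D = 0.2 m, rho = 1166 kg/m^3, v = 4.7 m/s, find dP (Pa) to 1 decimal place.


dP = f * (L/D) * (rho*v^2/2)
dP = 0.034 * (138/0.2) * (1166*4.7^2/2)
L/D = 690.0
rho*v^2/2 = 1166*22.09/2 = 12878.47
dP = 0.034 * 690.0 * 12878.47
dP = 302128.9 Pa


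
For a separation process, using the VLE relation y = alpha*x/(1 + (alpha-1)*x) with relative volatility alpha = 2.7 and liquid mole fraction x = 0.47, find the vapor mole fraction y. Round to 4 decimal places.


y = alpha*x / (1 + (alpha-1)*x)
y = 2.7*0.47 / (1 + (2.7-1)*0.47)
y = 1.269 / (1 + 0.799)
y = 1.269 / 1.799
y = 0.7054


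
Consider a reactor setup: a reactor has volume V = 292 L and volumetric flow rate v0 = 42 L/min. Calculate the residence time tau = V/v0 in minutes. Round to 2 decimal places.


tau = V / v0
tau = 292 / 42
tau = 6.95 min


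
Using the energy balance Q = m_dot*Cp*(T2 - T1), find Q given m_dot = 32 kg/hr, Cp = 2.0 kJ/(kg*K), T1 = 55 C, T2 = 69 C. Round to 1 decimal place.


Q = m_dot * Cp * (T2 - T1)
Q = 32 * 2.0 * (69 - 55)
Q = 32 * 2.0 * 14
Q = 896.0 kJ/hr


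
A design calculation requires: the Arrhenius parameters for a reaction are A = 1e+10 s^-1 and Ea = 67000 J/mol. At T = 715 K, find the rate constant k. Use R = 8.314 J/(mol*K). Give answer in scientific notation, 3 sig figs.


k = A * exp(-Ea/(R*T))
k = 1e+10 * exp(-67000 / (8.314 * 715))
k = 1e+10 * exp(-11.270904)
k = 1.27e+05


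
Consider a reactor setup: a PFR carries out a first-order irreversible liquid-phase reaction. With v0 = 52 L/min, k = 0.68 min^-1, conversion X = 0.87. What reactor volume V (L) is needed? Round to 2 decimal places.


V = (v0/k) * ln(1/(1-X))
V = (52/0.68) * ln(1/(1-0.87))
V = 76.470588 * ln(7.692308)
V = 76.470588 * 2.040221
V = 156.02 L


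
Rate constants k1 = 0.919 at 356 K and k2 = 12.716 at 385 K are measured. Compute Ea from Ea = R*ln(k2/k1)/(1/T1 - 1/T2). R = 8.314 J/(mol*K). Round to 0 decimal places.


Ea = R * ln(k2/k1) / (1/T1 - 1/T2)
ln(k2/k1) = ln(12.716/0.919) = 2.6273302
1/T1 - 1/T2 = 1/356 - 1/385 = 0.000211586167
Ea = 8.314 * 2.6273302 / 0.000211586167
Ea = 103237 J/mol


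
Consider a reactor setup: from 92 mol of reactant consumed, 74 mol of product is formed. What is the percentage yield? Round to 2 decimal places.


Yield = (moles product / moles consumed) * 100%
Yield = (74 / 92) * 100
Yield = 0.8043 * 100
Yield = 80.43%


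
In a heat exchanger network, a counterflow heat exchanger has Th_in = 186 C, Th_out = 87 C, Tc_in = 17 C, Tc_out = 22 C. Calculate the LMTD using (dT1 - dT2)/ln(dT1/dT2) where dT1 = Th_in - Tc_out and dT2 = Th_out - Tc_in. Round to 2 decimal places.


dT1 = Th_in - Tc_out = 186 - 22 = 164
dT2 = Th_out - Tc_in = 87 - 17 = 70
LMTD = (dT1 - dT2) / ln(dT1/dT2)
LMTD = (164 - 70) / ln(164/70)
LMTD = 110.41 K


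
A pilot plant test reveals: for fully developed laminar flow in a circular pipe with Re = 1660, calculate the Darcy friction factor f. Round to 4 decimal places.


f = 64 / Re
f = 64 / 1660
f = 0.0386


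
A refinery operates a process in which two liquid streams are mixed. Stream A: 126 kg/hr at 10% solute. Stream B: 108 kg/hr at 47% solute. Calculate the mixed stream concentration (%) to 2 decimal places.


Mass balance on solute: F1*x1 + F2*x2 = F3*x3
F3 = F1 + F2 = 126 + 108 = 234 kg/hr
x3 = (F1*x1 + F2*x2)/F3
x3 = (126*0.1 + 108*0.47) / 234
x3 = 27.08%


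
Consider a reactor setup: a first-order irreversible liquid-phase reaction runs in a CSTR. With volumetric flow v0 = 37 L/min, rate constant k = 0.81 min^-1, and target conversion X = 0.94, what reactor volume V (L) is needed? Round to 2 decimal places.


V = v0 * X / (k * (1 - X))
V = 37 * 0.94 / (0.81 * (1 - 0.94))
V = 34.78 / (0.81 * 0.06)
V = 34.78 / 0.0486
V = 715.64 L


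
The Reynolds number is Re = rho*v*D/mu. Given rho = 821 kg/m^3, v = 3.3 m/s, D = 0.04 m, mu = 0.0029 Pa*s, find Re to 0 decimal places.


Re = rho * v * D / mu
Re = 821 * 3.3 * 0.04 / 0.0029
Re = 108.372 / 0.0029
Re = 37370


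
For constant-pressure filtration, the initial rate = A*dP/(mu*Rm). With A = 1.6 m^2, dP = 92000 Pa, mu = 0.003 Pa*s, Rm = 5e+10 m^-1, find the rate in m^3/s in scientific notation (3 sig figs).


rate = A * dP / (mu * Rm)
rate = 1.6 * 92000 / (0.003 * 5e+10)
rate = 147200.0 / 1.500e+08
rate = 9.81e-04 m^3/s


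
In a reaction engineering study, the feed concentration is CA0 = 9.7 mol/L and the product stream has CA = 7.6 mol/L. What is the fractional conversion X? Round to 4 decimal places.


X = (CA0 - CA) / CA0
X = (9.7 - 7.6) / 9.7
X = 2.1 / 9.7
X = 0.2165


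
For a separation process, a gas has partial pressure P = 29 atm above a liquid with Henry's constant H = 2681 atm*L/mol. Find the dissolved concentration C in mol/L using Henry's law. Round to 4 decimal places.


C = P / H
C = 29 / 2681
C = 0.0108 mol/L


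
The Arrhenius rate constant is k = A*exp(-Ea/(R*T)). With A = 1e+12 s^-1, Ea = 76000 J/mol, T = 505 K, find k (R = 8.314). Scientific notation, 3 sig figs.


k = A * exp(-Ea/(R*T))
k = 1e+12 * exp(-76000 / (8.314 * 505))
k = 1e+12 * exp(-18.101401)
k = 1.38e+04


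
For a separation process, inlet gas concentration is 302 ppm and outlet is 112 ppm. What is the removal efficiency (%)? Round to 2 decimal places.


Efficiency = (G_in - G_out) / G_in * 100%
Efficiency = (302 - 112) / 302 * 100
Efficiency = 190 / 302 * 100
Efficiency = 62.91%


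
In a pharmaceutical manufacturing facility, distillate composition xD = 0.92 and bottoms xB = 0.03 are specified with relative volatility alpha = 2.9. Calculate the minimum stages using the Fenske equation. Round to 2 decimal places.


N_min = ln((xD*(1-xB))/(xB*(1-xD))) / ln(alpha)
Numerator inside ln: 0.8924 / 0.0024 = 371.833333
ln(371.833333) = 5.918446
ln(alpha) = ln(2.9) = 1.064711
N_min = 5.918446 / 1.064711 = 5.56


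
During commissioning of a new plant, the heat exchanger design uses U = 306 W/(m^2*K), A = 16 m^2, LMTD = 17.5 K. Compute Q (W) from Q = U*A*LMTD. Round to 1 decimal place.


Q = U * A * LMTD
Q = 306 * 16 * 17.5
Q = 85680.0 W


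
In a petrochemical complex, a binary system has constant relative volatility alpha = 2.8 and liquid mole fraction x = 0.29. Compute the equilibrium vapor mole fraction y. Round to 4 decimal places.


y = alpha*x / (1 + (alpha-1)*x)
y = 2.8*0.29 / (1 + (2.8-1)*0.29)
y = 0.812 / (1 + 0.522)
y = 0.812 / 1.522
y = 0.5335


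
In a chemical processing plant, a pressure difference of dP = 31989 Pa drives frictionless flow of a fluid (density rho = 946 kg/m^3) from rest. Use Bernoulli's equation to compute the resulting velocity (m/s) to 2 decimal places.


v = sqrt(2*dP/rho)
v = sqrt(2*31989/946)
v = sqrt(67.630021)
v = 8.22 m/s


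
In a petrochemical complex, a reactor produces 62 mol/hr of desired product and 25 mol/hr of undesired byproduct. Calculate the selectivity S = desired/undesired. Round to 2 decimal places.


S = desired product rate / undesired product rate
S = 62 / 25
S = 2.48


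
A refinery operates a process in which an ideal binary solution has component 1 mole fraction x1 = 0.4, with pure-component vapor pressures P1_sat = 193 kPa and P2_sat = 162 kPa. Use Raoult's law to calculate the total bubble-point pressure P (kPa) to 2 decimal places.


P = x1*P1_sat + x2*P2_sat
x2 = 1 - x1 = 1 - 0.4 = 0.6
P = 0.4*193 + 0.6*162
P = 77.2 + 97.2
P = 174.40 kPa


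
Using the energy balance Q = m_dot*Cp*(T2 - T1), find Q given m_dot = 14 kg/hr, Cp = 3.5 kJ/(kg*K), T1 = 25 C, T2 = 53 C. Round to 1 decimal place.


Q = m_dot * Cp * (T2 - T1)
Q = 14 * 3.5 * (53 - 25)
Q = 14 * 3.5 * 28
Q = 1372.0 kJ/hr


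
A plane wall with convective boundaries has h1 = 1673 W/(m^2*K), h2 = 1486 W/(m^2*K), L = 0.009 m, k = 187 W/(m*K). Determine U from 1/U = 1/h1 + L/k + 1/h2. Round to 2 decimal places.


1/U = 1/h1 + L/k + 1/h2
1/U = 1/1673 + 0.009/187 + 1/1486
1/U = 0.0005977286 + 4.81283e-05 + 0.0006729475
1/U = 0.0013188044
U = 758.26 W/(m^2*K)


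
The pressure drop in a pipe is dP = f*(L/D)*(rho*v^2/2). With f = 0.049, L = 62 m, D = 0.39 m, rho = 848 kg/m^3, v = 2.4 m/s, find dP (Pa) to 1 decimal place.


dP = f * (L/D) * (rho*v^2/2)
dP = 0.049 * (62/0.39) * (848*2.4^2/2)
L/D = 158.97435897
rho*v^2/2 = 848*5.76/2 = 2442.24
dP = 0.049 * 158.97435897 * 2442.24
dP = 19024.4 Pa


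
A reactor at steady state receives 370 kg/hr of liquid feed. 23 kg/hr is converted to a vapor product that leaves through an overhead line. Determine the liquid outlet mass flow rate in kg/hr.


Steady-state mass balance on the main outlet: F_out = F_in - F_removed
F_out = 370 - 23
F_out = 347 kg/hr


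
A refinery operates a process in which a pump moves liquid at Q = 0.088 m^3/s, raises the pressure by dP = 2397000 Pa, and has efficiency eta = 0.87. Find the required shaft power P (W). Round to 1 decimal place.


P = Q * dP / eta
P = 0.088 * 2397000 / 0.87
P = 210936.0 / 0.87
P = 242455.2 W


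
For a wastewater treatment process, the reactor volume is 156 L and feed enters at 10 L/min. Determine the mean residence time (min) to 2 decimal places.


tau = V / v0
tau = 156 / 10
tau = 15.60 min


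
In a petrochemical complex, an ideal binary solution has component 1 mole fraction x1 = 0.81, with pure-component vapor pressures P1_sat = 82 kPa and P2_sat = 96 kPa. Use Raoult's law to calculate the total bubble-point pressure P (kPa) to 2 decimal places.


P = x1*P1_sat + x2*P2_sat
x2 = 1 - x1 = 1 - 0.81 = 0.19
P = 0.81*82 + 0.19*96
P = 66.42 + 18.24
P = 84.66 kPa


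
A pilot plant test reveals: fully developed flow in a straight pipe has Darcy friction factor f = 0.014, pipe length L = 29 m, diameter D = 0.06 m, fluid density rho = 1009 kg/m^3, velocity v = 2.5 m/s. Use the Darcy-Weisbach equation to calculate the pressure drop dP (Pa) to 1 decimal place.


dP = f * (L/D) * (rho*v^2/2)
dP = 0.014 * (29/0.06) * (1009*2.5^2/2)
L/D = 483.33333333
rho*v^2/2 = 1009*6.25/2 = 3153.125
dP = 0.014 * 483.33333333 * 3153.125
dP = 21336.1 Pa


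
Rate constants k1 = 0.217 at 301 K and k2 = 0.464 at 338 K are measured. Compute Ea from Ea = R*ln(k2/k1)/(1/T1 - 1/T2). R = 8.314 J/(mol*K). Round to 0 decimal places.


Ea = R * ln(k2/k1) / (1/T1 - 1/T2)
ln(k2/k1) = ln(0.464/0.217) = 0.7599872
1/T1 - 1/T2 = 1/301 - 1/338 = 0.000363679255
Ea = 8.314 * 0.7599872 / 0.000363679255
Ea = 17374 J/mol


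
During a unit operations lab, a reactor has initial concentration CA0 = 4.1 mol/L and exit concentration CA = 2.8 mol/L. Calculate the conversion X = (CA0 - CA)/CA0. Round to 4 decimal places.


X = (CA0 - CA) / CA0
X = (4.1 - 2.8) / 4.1
X = 1.3 / 4.1
X = 0.3171


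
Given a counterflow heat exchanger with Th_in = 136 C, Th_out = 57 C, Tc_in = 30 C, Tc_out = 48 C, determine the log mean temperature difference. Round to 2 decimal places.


dT1 = Th_in - Tc_out = 136 - 48 = 88
dT2 = Th_out - Tc_in = 57 - 30 = 27
LMTD = (dT1 - dT2) / ln(dT1/dT2)
LMTD = (88 - 27) / ln(88/27)
LMTD = 51.63 K


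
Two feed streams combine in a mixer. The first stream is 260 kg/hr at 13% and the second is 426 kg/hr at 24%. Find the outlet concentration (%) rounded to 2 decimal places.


Mass balance on solute: F1*x1 + F2*x2 = F3*x3
F3 = F1 + F2 = 260 + 426 = 686 kg/hr
x3 = (F1*x1 + F2*x2)/F3
x3 = (260*0.13 + 426*0.24) / 686
x3 = 19.83%


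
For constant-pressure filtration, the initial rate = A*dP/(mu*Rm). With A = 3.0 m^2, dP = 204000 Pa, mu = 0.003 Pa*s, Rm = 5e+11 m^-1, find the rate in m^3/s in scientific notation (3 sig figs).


rate = A * dP / (mu * Rm)
rate = 3.0 * 204000 / (0.003 * 5e+11)
rate = 612000.0 / 1.500e+09
rate = 4.08e-04 m^3/s


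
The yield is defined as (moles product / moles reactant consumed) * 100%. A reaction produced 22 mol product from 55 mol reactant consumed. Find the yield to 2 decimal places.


Yield = (moles product / moles consumed) * 100%
Yield = (22 / 55) * 100
Yield = 0.4 * 100
Yield = 40.00%


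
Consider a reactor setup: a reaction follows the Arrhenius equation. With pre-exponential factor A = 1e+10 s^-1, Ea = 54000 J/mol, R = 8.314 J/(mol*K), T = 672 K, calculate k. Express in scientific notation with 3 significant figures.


k = A * exp(-Ea/(R*T))
k = 1e+10 * exp(-54000 / (8.314 * 672))
k = 1e+10 * exp(-9.665281)
k = 6.34e+05


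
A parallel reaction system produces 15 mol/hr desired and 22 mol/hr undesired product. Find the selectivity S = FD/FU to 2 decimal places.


S = desired product rate / undesired product rate
S = 15 / 22
S = 0.68


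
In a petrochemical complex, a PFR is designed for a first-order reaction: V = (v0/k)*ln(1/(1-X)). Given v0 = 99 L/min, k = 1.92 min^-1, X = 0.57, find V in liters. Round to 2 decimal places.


V = (v0/k) * ln(1/(1-X))
V = (99/1.92) * ln(1/(1-0.57))
V = 51.5625 * ln(2.325581)
V = 51.5625 * 0.84397
V = 43.52 L


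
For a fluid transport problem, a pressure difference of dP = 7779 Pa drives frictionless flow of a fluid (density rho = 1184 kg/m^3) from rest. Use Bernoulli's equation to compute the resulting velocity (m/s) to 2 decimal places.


v = sqrt(2*dP/rho)
v = sqrt(2*7779/1184)
v = sqrt(13.140203)
v = 3.62 m/s


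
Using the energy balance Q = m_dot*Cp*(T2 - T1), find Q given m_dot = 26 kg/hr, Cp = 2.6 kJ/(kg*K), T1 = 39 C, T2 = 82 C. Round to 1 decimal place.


Q = m_dot * Cp * (T2 - T1)
Q = 26 * 2.6 * (82 - 39)
Q = 26 * 2.6 * 43
Q = 2906.8 kJ/hr


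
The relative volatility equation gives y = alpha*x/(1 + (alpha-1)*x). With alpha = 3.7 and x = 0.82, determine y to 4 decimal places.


y = alpha*x / (1 + (alpha-1)*x)
y = 3.7*0.82 / (1 + (3.7-1)*0.82)
y = 3.034 / (1 + 2.214)
y = 3.034 / 3.214
y = 0.9440


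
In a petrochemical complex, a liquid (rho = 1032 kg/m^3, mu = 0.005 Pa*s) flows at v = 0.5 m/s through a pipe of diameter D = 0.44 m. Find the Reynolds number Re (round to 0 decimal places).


Re = rho * v * D / mu
Re = 1032 * 0.5 * 0.44 / 0.005
Re = 227.04 / 0.005
Re = 45408


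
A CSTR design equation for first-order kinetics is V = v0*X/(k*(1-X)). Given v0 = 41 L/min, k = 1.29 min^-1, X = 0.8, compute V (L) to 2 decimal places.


V = v0 * X / (k * (1 - X))
V = 41 * 0.8 / (1.29 * (1 - 0.8))
V = 32.8 / (1.29 * 0.2)
V = 32.8 / 0.258
V = 127.13 L


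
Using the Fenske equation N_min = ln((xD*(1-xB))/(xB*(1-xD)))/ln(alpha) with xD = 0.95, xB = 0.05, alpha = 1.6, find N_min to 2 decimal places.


N_min = ln((xD*(1-xB))/(xB*(1-xD))) / ln(alpha)
Numerator inside ln: 0.9025 / 0.0025 = 361.0
ln(361.0) = 5.888878
ln(alpha) = ln(1.6) = 0.470004
N_min = 5.888878 / 0.470004 = 12.53


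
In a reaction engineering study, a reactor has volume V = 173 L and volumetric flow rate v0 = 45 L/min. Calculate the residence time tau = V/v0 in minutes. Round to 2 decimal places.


tau = V / v0
tau = 173 / 45
tau = 3.84 min


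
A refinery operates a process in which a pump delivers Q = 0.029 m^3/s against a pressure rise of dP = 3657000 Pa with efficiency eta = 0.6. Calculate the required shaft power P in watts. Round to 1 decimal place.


P = Q * dP / eta
P = 0.029 * 3657000 / 0.6
P = 106053.0 / 0.6
P = 176755.0 W


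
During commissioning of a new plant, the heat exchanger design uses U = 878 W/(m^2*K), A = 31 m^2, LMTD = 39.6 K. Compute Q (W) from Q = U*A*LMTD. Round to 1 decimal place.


Q = U * A * LMTD
Q = 878 * 31 * 39.6
Q = 1077832.8 W


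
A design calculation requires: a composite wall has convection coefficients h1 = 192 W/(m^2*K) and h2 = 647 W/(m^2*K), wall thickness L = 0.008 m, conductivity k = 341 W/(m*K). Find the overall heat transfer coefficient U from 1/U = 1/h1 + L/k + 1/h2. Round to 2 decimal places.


1/U = 1/h1 + L/k + 1/h2
1/U = 1/192 + 0.008/341 + 1/647
1/U = 0.0052083333 + 2.34604e-05 + 0.0015455951
1/U = 0.0067773888
U = 147.55 W/(m^2*K)


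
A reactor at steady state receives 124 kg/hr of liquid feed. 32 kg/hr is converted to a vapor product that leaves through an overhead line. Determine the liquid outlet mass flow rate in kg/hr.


Steady-state mass balance on the main outlet: F_out = F_in - F_removed
F_out = 124 - 32
F_out = 92 kg/hr


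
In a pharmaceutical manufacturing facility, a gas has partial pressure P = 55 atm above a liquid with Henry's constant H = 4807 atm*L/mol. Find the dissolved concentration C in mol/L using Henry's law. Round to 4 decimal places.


C = P / H
C = 55 / 4807
C = 0.0114 mol/L


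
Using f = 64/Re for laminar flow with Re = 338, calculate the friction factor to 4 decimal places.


f = 64 / Re
f = 64 / 338
f = 0.1893


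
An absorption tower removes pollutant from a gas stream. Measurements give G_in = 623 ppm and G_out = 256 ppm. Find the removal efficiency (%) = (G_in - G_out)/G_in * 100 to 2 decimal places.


Efficiency = (G_in - G_out) / G_in * 100%
Efficiency = (623 - 256) / 623 * 100
Efficiency = 367 / 623 * 100
Efficiency = 58.91%


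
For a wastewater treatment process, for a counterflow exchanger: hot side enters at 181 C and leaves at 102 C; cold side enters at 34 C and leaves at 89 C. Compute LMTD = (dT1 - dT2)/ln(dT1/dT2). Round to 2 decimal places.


dT1 = Th_in - Tc_out = 181 - 89 = 92
dT2 = Th_out - Tc_in = 102 - 34 = 68
LMTD = (dT1 - dT2) / ln(dT1/dT2)
LMTD = (92 - 68) / ln(92/68)
LMTD = 79.40 K


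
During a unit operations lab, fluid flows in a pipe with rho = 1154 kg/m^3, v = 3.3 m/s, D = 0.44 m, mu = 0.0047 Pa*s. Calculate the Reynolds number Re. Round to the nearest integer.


Re = rho * v * D / mu
Re = 1154 * 3.3 * 0.44 / 0.0047
Re = 1675.608 / 0.0047
Re = 356512


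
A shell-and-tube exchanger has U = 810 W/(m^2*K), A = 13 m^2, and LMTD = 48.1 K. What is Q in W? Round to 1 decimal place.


Q = U * A * LMTD
Q = 810 * 13 * 48.1
Q = 506493.0 W


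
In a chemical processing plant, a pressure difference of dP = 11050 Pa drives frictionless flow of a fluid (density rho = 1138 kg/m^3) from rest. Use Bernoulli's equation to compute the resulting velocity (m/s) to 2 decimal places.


v = sqrt(2*dP/rho)
v = sqrt(2*11050/1138)
v = sqrt(19.420035)
v = 4.41 m/s


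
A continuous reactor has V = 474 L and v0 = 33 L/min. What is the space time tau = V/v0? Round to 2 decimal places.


tau = V / v0
tau = 474 / 33
tau = 14.36 min


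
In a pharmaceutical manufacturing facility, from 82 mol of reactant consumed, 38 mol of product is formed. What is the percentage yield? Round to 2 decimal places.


Yield = (moles product / moles consumed) * 100%
Yield = (38 / 82) * 100
Yield = 0.4634 * 100
Yield = 46.34%


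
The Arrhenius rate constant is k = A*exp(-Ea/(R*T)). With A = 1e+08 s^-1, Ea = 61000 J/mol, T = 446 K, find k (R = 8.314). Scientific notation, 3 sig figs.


k = A * exp(-Ea/(R*T))
k = 1e+08 * exp(-61000 / (8.314 * 446))
k = 1e+08 * exp(-16.450722)
k = 7.17e+00


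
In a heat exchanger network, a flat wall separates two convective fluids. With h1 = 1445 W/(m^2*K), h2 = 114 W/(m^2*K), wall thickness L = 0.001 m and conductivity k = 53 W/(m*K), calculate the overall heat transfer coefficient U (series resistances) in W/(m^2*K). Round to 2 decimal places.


1/U = 1/h1 + L/k + 1/h2
1/U = 1/1445 + 0.001/53 + 1/114
1/U = 0.0006920415 + 1.88679e-05 + 0.0087719298
1/U = 0.0094828392
U = 105.45 W/(m^2*K)


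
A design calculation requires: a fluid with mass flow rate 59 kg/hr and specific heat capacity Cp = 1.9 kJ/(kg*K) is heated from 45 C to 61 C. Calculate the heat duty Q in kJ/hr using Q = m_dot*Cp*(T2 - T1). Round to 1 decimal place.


Q = m_dot * Cp * (T2 - T1)
Q = 59 * 1.9 * (61 - 45)
Q = 59 * 1.9 * 16
Q = 1793.6 kJ/hr


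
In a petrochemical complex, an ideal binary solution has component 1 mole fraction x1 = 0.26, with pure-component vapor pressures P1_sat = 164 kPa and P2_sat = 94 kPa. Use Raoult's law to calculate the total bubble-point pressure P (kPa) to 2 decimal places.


P = x1*P1_sat + x2*P2_sat
x2 = 1 - x1 = 1 - 0.26 = 0.74
P = 0.26*164 + 0.74*94
P = 42.64 + 69.56
P = 112.20 kPa


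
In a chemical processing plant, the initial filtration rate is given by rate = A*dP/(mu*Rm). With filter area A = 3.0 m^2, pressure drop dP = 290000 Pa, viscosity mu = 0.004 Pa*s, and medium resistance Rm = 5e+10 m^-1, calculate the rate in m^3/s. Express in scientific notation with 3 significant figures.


rate = A * dP / (mu * Rm)
rate = 3.0 * 290000 / (0.004 * 5e+10)
rate = 870000.0 / 2.000e+08
rate = 4.35e-03 m^3/s


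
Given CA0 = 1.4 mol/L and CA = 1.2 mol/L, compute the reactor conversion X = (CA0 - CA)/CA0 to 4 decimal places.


X = (CA0 - CA) / CA0
X = (1.4 - 1.2) / 1.4
X = 0.2 / 1.4
X = 0.1429


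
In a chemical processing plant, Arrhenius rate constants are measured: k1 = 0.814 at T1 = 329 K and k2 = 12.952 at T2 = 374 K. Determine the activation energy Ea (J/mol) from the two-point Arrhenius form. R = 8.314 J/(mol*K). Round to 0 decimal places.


Ea = R * ln(k2/k1) / (1/T1 - 1/T2)
ln(k2/k1) = ln(12.952/0.814) = 2.7670451
1/T1 - 1/T2 = 1/329 - 1/374 = 0.000365716886
Ea = 8.314 * 2.7670451 / 0.000365716886
Ea = 62904 J/mol


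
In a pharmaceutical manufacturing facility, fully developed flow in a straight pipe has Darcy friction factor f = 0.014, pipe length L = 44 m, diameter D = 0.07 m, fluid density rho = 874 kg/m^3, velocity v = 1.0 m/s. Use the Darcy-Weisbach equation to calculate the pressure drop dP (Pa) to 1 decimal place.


dP = f * (L/D) * (rho*v^2/2)
dP = 0.014 * (44/0.07) * (874*1.0^2/2)
L/D = 628.57142857
rho*v^2/2 = 874*1.0/2 = 437.0
dP = 0.014 * 628.57142857 * 437.0
dP = 3845.6 Pa


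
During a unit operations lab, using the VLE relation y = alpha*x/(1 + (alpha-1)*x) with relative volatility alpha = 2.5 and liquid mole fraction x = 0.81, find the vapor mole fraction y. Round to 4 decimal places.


y = alpha*x / (1 + (alpha-1)*x)
y = 2.5*0.81 / (1 + (2.5-1)*0.81)
y = 2.025 / (1 + 1.215)
y = 2.025 / 2.215
y = 0.9142


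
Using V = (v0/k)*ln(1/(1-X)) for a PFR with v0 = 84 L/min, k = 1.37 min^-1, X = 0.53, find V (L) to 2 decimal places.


V = (v0/k) * ln(1/(1-X))
V = (84/1.37) * ln(1/(1-0.53))
V = 61.313869 * ln(2.12766)
V = 61.313869 * 0.755023
V = 46.29 L


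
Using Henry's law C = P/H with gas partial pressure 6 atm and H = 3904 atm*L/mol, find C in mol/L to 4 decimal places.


C = P / H
C = 6 / 3904
C = 0.0015 mol/L


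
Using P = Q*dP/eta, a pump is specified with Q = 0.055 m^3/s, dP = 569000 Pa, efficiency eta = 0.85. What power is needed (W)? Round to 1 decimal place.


P = Q * dP / eta
P = 0.055 * 569000 / 0.85
P = 31295.0 / 0.85
P = 36817.6 W


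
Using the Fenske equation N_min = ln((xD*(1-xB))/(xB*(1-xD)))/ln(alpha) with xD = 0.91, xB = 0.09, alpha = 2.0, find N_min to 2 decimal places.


N_min = ln((xD*(1-xB))/(xB*(1-xD))) / ln(alpha)
Numerator inside ln: 0.8281 / 0.0081 = 102.234568
ln(102.234568) = 4.62727
ln(alpha) = ln(2.0) = 0.693147
N_min = 4.62727 / 0.693147 = 6.68


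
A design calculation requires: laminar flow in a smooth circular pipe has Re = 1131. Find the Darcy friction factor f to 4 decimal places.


f = 64 / Re
f = 64 / 1131
f = 0.0566


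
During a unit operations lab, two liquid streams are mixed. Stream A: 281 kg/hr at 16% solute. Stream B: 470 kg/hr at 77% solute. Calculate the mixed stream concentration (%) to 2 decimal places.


Mass balance on solute: F1*x1 + F2*x2 = F3*x3
F3 = F1 + F2 = 281 + 470 = 751 kg/hr
x3 = (F1*x1 + F2*x2)/F3
x3 = (281*0.16 + 470*0.77) / 751
x3 = 54.18%


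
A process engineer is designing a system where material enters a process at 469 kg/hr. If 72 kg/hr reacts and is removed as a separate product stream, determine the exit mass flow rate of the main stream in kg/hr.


Steady-state mass balance on the main outlet: F_out = F_in - F_removed
F_out = 469 - 72
F_out = 397 kg/hr


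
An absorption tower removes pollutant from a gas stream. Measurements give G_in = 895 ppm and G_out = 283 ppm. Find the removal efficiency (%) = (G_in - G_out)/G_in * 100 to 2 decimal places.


Efficiency = (G_in - G_out) / G_in * 100%
Efficiency = (895 - 283) / 895 * 100
Efficiency = 612 / 895 * 100
Efficiency = 68.38%


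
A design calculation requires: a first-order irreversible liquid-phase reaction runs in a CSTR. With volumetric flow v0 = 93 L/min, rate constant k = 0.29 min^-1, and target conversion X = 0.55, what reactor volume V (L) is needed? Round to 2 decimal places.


V = v0 * X / (k * (1 - X))
V = 93 * 0.55 / (0.29 * (1 - 0.55))
V = 51.15 / (0.29 * 0.45)
V = 51.15 / 0.1305
V = 391.95 L


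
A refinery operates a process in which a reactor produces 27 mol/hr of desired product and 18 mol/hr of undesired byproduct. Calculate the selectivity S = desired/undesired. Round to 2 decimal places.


S = desired product rate / undesired product rate
S = 27 / 18
S = 1.50


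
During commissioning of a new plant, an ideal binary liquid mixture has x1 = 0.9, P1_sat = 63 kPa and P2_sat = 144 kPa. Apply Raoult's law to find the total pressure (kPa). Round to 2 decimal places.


P = x1*P1_sat + x2*P2_sat
x2 = 1 - x1 = 1 - 0.9 = 0.1
P = 0.9*63 + 0.1*144
P = 56.7 + 14.4
P = 71.10 kPa


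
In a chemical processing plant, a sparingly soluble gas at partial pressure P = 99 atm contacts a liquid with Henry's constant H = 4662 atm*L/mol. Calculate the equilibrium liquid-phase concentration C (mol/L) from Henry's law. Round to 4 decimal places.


C = P / H
C = 99 / 4662
C = 0.0212 mol/L


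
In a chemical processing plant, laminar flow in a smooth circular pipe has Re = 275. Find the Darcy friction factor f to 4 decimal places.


f = 64 / Re
f = 64 / 275
f = 0.2327


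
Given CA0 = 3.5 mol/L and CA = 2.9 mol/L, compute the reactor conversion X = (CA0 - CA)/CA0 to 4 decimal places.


X = (CA0 - CA) / CA0
X = (3.5 - 2.9) / 3.5
X = 0.6 / 3.5
X = 0.1714


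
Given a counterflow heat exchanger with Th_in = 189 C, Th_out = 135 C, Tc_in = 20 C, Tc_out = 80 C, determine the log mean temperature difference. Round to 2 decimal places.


dT1 = Th_in - Tc_out = 189 - 80 = 109
dT2 = Th_out - Tc_in = 135 - 20 = 115
LMTD = (dT1 - dT2) / ln(dT1/dT2)
LMTD = (109 - 115) / ln(109/115)
LMTD = 111.97 K


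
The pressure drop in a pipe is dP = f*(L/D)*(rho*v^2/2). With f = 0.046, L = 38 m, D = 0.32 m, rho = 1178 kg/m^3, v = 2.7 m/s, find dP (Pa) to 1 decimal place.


dP = f * (L/D) * (rho*v^2/2)
dP = 0.046 * (38/0.32) * (1178*2.7^2/2)
L/D = 118.75
rho*v^2/2 = 1178*7.29/2 = 4293.81
dP = 0.046 * 118.75 * 4293.81
dP = 23454.9 Pa


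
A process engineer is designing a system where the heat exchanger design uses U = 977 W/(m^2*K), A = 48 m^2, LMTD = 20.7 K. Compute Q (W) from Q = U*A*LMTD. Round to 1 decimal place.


Q = U * A * LMTD
Q = 977 * 48 * 20.7
Q = 970747.2 W


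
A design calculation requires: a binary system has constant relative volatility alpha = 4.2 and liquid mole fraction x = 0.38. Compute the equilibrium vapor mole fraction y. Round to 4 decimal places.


y = alpha*x / (1 + (alpha-1)*x)
y = 4.2*0.38 / (1 + (4.2-1)*0.38)
y = 1.596 / (1 + 1.216)
y = 1.596 / 2.216
y = 0.7202


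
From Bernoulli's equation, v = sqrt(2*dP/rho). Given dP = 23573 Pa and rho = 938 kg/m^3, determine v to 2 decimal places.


v = sqrt(2*dP/rho)
v = sqrt(2*23573/938)
v = sqrt(50.26226)
v = 7.09 m/s


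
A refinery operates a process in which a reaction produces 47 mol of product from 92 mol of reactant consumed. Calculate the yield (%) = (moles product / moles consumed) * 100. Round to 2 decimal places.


Yield = (moles product / moles consumed) * 100%
Yield = (47 / 92) * 100
Yield = 0.5109 * 100
Yield = 51.09%


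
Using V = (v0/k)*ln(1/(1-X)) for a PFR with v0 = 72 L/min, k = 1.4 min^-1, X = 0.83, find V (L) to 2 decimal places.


V = (v0/k) * ln(1/(1-X))
V = (72/1.4) * ln(1/(1-0.83))
V = 51.428571 * ln(5.882353)
V = 51.428571 * 1.771957
V = 91.13 L


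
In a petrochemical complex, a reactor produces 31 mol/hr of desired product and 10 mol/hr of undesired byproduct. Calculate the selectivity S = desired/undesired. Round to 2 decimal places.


S = desired product rate / undesired product rate
S = 31 / 10
S = 3.10


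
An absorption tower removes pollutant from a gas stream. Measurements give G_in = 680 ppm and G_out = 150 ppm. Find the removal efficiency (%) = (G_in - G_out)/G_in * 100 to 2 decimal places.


Efficiency = (G_in - G_out) / G_in * 100%
Efficiency = (680 - 150) / 680 * 100
Efficiency = 530 / 680 * 100
Efficiency = 77.94%


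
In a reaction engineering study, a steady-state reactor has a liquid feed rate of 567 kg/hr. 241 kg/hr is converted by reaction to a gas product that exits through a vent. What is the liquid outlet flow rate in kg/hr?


Steady-state mass balance on the main outlet: F_out = F_in - F_removed
F_out = 567 - 241
F_out = 326 kg/hr


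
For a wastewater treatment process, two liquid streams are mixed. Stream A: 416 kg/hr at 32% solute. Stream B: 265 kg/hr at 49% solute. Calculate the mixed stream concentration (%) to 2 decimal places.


Mass balance on solute: F1*x1 + F2*x2 = F3*x3
F3 = F1 + F2 = 416 + 265 = 681 kg/hr
x3 = (F1*x1 + F2*x2)/F3
x3 = (416*0.32 + 265*0.49) / 681
x3 = 38.62%


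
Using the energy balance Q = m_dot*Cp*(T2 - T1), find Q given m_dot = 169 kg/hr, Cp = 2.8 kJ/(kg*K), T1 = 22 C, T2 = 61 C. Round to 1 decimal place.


Q = m_dot * Cp * (T2 - T1)
Q = 169 * 2.8 * (61 - 22)
Q = 169 * 2.8 * 39
Q = 18454.8 kJ/hr
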